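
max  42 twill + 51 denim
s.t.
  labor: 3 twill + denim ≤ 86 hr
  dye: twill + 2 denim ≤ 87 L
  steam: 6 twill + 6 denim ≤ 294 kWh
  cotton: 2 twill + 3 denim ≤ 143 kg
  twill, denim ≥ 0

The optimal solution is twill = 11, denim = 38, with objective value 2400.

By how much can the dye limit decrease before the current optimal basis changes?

Binding constraints: dye, steam. The basis is B = [[1,2],[6,6]] with det -6.
Per unit decrease in dye, x* moves by d = (1, -1).
The basis stays optimal until labor becomes binding; allowable decrease = 7.5 L.

7.5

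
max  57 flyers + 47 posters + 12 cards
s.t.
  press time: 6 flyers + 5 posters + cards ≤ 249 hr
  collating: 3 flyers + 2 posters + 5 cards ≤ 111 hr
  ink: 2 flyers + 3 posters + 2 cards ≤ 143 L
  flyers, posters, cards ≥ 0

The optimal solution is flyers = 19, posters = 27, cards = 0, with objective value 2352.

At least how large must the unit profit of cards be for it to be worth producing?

14

At the optimum: press time uses 249 of 249 (binding); collating uses 111 of 111 (binding); ink uses 119 of 143 (slack = 24).
Since ink is not tight, its dual is 0.
From A_Bᵀ y = c: 6·y_press time + 3·y_collating = 57; 5·y_press time + 2·y_collating = 47.
Solving: y_press time = 9, y_collating = 1.
cards enters the basis when its profit ≥ yᵀa₃ = 9·1 + 1·5 = 14.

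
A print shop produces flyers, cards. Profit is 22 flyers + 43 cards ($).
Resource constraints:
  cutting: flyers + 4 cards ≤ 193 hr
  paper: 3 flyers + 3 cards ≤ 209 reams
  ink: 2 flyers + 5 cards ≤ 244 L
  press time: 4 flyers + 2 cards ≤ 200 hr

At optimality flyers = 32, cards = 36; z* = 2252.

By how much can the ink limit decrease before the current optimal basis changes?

144

Binding constraints: ink, press time. The basis is B = [[2,5],[4,2]] with det -16.
Per unit decrease in ink, x* moves by d = (0.125, -0.25).
The basis stays optimal until cards reaches 0; allowable decrease = 144 L.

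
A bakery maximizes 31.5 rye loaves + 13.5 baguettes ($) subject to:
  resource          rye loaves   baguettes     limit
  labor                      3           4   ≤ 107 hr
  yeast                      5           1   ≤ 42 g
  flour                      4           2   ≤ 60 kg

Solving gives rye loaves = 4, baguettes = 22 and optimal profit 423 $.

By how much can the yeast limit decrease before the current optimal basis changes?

4.2

Binding constraints: yeast, flour. The basis is B = [[5,1],[4,2]] with det 6.
Per unit decrease in yeast, x* moves by d = (-0.3333, 0.6667).
The basis stays optimal until labor becomes binding; allowable decrease = 4.2 g.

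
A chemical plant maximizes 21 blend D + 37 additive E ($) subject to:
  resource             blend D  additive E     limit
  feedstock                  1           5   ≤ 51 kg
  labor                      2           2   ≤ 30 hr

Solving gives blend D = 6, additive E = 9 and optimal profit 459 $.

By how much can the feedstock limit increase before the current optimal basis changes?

Binding constraints: feedstock, labor. The basis is B = [[1,5],[2,2]] with det -8.
Per unit increase in feedstock, x* moves by d = (-0.25, 0.25).
The basis stays optimal until blend D reaches 0; allowable increase = 24 kg.

24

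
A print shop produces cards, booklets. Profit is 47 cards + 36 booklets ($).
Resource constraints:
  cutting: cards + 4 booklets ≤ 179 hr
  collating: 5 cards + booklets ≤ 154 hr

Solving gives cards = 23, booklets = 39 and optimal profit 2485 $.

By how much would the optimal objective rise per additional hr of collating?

8

At the optimum: cutting uses 179 of 179 (binding); collating uses 154 of 154 (binding).
Dual feasibility on the basic columns requires 1·y_cutting + 5·y_collating = 47, 4·y_cutting + 1·y_collating = 36.
Solving: y_cutting = 7, y_collating = 8.
Shadow price of collating = 8.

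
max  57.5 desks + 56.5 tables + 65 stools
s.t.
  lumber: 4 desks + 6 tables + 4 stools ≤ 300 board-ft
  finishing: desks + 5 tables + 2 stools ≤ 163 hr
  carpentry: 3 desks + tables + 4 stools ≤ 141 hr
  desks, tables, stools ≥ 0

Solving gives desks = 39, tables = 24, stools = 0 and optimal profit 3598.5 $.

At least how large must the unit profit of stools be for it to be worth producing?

66

Binding: lumber and carpentry. Non-binding: finishing (4 unused).
Slack constraints have shadow price 0 (complementary slackness).
The binding rows give the dual system: 4·y_lumber + 3·y_carpentry = 57.5 and 6·y_lumber + 1·y_carpentry = 56.5.
→ y_lumber = 8 and y_carpentry = 8.5.
stools enters the basis when its profit ≥ yᵀa₃ = 8·4 + 8.5·4 = 66.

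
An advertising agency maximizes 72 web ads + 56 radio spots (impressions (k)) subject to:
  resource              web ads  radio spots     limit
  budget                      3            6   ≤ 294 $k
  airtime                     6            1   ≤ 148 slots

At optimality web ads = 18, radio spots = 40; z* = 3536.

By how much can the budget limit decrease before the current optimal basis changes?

Binding constraints: budget, airtime. The basis is B = [[3,6],[6,1]] with det -33.
Per unit decrease in budget, x* moves by d = (0.0303, -0.1818).
The basis stays optimal until radio spots reaches 0; allowable decrease = 220 $k.

220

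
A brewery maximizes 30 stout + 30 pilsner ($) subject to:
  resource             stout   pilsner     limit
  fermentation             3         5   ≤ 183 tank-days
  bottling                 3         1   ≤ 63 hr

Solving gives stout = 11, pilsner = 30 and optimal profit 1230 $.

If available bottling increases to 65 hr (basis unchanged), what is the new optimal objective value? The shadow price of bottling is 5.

1240

Δb = 2, so new z* = 1230 + (5)·(2) = 1230 + 10 = 1240.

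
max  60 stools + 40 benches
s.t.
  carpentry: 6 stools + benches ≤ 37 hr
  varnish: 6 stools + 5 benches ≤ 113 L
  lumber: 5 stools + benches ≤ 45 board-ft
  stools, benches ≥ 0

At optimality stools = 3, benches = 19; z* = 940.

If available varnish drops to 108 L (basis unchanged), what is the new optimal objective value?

Binding: carpentry and varnish. Non-binding: lumber (11 unused).
Since lumber is not tight, its dual is 0.
The binding rows give the dual system: 6·y_carpentry + 6·y_varnish = 60 and 1·y_carpentry + 5·y_varnish = 40.
Solving: y_carpentry = 2.5, y_varnish = 7.5.
Δz = y_varnish·Δb = 7.5 × (-5) = -37.5, so new z* = 940 − 37.5 = 902.5.

902.5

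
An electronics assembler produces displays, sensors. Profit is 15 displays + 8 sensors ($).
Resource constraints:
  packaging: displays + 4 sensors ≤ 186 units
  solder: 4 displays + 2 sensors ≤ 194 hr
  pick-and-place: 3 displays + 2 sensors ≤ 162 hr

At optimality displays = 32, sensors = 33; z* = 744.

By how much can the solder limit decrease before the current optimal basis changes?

4.4

Binding constraints: solder, pick-and-place. The basis is B = [[4,2],[3,2]] with det 2.
Per unit decrease in solder, x* moves by d = (-1, 1.5).
The basis stays optimal until packaging becomes binding; allowable decrease = 4.4 hr.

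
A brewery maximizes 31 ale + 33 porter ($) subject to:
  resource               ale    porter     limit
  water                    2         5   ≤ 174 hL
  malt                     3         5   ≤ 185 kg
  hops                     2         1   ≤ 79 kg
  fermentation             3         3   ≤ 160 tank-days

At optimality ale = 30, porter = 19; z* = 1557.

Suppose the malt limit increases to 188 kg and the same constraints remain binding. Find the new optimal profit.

1572

At the optimum: water uses 155 of 174 (slack = 19); malt uses 185 of 185 (binding); hops uses 79 of 79 (binding); fermentation uses 147 of 160 (slack = 13).
By complementary slackness, y = 0 for the non-binding constraints.
The binding rows give the dual system: 3·y_malt + 2·y_hops = 31 and 5·y_malt + 1·y_hops = 33.
This yields shadow prices y_malt = 5, y_hops = 8.
Δz = y_malt·Δb = 5 × (3) = 15, so new z* = 1557 + 15 = 1572.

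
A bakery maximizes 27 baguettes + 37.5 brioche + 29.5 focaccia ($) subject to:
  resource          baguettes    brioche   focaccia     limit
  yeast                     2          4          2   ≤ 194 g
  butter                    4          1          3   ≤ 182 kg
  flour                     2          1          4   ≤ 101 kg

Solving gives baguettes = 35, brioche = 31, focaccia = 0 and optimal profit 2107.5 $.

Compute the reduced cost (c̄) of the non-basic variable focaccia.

Check each constraint at x*: yeast 194/194 (tight); butter 171/182 (slack 11); flour 101/101 (tight).
Since butter is not tight, its dual is 0.
Dual feasibility on the basic columns requires 2·y_yeast + 2·y_flour = 27, 4·y_yeast + 1·y_flour = 37.5.
Solving: y_yeast = 8, y_flour = 5.5.
Reduced cost of focaccia: c₃ − yᵀa₃ = 29.5 − (8·2 + 5.5·4) = 29.5 − 38 = -8.5.

-8.5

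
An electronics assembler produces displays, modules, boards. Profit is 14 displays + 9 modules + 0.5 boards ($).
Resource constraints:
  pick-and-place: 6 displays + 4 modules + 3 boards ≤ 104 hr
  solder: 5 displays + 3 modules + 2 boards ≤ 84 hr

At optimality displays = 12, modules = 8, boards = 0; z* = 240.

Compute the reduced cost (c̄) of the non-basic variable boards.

Check each constraint at x*: pick-and-place 104/104 (tight); solder 84/84 (tight).
From A_Bᵀ y = c: 6·y_pick-and-place + 5·y_solder = 14; 4·y_pick-and-place + 3·y_solder = 9.
Solving: y_pick-and-place = 1.5, y_solder = 1.
Reduced cost of boards: c₃ − yᵀa₃ = 0.5 − (1.5·3 + 1·2) = 0.5 − 6.5 = -6.

-6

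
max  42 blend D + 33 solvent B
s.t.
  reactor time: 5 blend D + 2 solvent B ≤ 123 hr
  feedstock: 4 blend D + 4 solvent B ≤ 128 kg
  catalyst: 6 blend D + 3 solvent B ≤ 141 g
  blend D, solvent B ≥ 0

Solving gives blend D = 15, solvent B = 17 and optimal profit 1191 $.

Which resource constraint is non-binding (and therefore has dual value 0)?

reactor time: 109/123 (slack 14)
feedstock: 128/128 (binding)
catalyst: 141/141 (binding)
By complementary slackness, a constraint with positive slack has shadow price 0 → reactor time.

reactor time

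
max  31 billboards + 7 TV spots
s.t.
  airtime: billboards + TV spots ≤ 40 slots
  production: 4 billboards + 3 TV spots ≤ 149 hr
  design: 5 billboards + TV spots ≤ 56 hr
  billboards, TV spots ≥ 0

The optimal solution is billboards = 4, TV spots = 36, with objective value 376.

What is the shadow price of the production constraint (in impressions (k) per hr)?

Binding: airtime and design. Non-binding: production (25 unused).
By complementary slackness, y = 0 for the non-binding constraint.
Dual feasibility on the basic columns requires 1·y_airtime + 5·y_design = 31, 1·y_airtime + 1·y_design = 7.
→ y_airtime = 1 and y_design = 6.
Shadow price of production = 0.

0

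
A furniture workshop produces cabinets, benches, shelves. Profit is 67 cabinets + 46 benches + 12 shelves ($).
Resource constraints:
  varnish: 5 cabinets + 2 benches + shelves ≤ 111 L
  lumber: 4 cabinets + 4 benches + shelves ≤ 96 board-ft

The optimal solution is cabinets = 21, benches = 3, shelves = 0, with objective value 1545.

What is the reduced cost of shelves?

-3

Both varnish and lumber are binding at x*.
From A_Bᵀ y = c: 5·y_varnish + 4·y_lumber = 67; 2·y_varnish + 4·y_lumber = 46.
This yields shadow prices y_varnish = 7, y_lumber = 8.
Reduced cost of shelves: c₃ − yᵀa₃ = 12 − (7·1 + 8·1) = 12 − 15 = -3.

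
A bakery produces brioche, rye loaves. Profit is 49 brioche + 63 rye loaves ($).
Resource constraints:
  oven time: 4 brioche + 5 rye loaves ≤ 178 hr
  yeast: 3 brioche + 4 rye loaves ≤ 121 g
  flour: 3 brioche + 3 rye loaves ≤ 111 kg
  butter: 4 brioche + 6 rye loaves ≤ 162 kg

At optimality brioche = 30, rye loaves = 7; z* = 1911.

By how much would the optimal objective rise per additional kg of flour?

At the optimum: oven time uses 155 of 178 (slack = 23); yeast uses 118 of 121 (slack = 3); flour uses 111 of 111 (binding); butter uses 162 of 162 (binding).
Since oven time, yeast are not tight, their duals are 0.
Dual feasibility on the basic columns requires 3·y_flour + 4·y_butter = 49, 3·y_flour + 6·y_butter = 63.
This yields shadow prices y_flour = 7, y_butter = 7.
Shadow price of flour = 7.

7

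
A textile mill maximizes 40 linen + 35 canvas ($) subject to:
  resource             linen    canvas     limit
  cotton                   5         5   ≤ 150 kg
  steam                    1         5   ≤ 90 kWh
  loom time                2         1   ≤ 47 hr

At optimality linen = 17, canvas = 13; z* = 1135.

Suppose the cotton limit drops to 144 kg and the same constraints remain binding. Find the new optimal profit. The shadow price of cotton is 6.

1099

Δb = -6, so new z* = 1135 + (6)·(-6) = 1135 − 36 = 1099.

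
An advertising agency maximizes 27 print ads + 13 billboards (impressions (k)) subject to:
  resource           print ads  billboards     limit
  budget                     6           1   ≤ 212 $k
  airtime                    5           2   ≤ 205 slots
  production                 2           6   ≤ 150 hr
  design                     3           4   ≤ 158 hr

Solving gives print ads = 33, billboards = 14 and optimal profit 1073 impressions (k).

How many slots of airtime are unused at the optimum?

12

airtime used = 5·33 + 2·14 = 193; slack = 205 − 193 = 12.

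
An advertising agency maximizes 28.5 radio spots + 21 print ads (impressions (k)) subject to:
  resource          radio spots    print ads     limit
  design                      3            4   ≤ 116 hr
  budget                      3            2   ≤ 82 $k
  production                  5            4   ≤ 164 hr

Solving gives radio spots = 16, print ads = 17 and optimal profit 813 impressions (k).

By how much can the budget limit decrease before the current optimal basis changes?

24

Binding constraints: design, budget. The basis is B = [[3,4],[3,2]] with det -6.
Per unit decrease in budget, x* moves by d = (-0.6667, 0.5).
The basis stays optimal until radio spots reaches 0; allowable decrease = 24 $k.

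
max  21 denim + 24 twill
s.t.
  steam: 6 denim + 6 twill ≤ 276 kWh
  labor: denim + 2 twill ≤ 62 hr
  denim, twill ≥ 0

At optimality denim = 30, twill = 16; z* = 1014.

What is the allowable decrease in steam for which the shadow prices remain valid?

90

Binding constraints: steam, labor. The basis is B = [[6,6],[1,2]] with det 6.
Per unit decrease in steam, x* moves by d = (-0.3333, 0.1667).
The basis stays optimal until denim reaches 0; allowable decrease = 90 kWh.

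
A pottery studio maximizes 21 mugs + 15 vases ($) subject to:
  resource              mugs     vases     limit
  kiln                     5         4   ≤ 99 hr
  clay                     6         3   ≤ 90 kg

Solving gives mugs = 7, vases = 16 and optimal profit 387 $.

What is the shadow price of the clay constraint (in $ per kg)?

1

Check each constraint at x*: kiln 99/99 (tight); clay 90/90 (tight).
From A_Bᵀ y = c: 5·y_kiln + 6·y_clay = 21; 4·y_kiln + 3·y_clay = 15.
This yields shadow prices y_kiln = 3, y_clay = 1.
Shadow price of clay = 1.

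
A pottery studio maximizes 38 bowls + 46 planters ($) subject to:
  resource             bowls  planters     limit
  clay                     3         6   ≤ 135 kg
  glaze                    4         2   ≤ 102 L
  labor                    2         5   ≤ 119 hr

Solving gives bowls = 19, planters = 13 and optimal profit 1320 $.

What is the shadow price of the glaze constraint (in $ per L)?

5

Check each constraint at x*: clay 135/135 (tight); glaze 102/102 (tight); labor 103/119 (slack 16).
By complementary slackness, y = 0 for the non-binding constraint.
The binding rows give the dual system: 3·y_clay + 4·y_glaze = 38 and 6·y_clay + 2·y_glaze = 46.
→ y_clay = 6 and y_glaze = 5.
Shadow price of glaze = 5.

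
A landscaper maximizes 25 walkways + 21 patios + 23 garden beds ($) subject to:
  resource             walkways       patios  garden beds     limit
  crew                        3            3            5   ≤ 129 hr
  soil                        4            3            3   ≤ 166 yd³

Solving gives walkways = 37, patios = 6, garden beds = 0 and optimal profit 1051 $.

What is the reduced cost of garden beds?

-4

Both crew and soil are binding at x*.
The binding rows give the dual system: 3·y_crew + 4·y_soil = 25 and 3·y_crew + 3·y_soil = 21.
Solving: y_crew = 3, y_soil = 4.
Reduced cost of garden beds: c₃ − yᵀa₃ = 23 − (3·5 + 4·3) = 23 − 27 = -4.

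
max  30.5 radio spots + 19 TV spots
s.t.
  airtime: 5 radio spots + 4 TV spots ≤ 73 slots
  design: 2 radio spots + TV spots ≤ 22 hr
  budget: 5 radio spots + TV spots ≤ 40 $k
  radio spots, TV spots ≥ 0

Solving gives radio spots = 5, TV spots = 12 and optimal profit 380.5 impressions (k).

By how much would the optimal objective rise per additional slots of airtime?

At the optimum: airtime uses 73 of 73 (binding); design uses 22 of 22 (binding); budget uses 37 of 40 (slack = 3).
Since budget is not tight, its dual is 0.
From A_Bᵀ y = c: 5·y_airtime + 2·y_design = 30.5; 4·y_airtime + 1·y_design = 19.
This yields shadow prices y_airtime = 2.5, y_design = 9.
Shadow price of airtime = 2.5.

2.5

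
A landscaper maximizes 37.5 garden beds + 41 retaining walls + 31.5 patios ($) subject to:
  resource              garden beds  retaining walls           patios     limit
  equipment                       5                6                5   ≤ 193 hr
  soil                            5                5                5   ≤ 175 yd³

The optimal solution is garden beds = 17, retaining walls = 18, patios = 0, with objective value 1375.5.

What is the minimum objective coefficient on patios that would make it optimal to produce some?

At the optimum: equipment uses 193 of 193 (binding); soil uses 175 of 175 (binding).
The binding rows give the dual system: 5·y_equipment + 5·y_soil = 37.5 and 6·y_equipment + 5·y_soil = 41.
Solving: y_equipment = 3.5, y_soil = 4.
patios enters the basis when its profit ≥ yᵀa₃ = 3.5·5 + 4·5 = 37.5.

37.5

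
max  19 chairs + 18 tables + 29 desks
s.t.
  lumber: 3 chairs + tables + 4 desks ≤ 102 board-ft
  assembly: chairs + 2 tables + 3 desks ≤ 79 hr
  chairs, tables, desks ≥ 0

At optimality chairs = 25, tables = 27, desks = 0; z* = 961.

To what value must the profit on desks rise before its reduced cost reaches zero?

Check each constraint at x*: lumber 102/102 (tight); assembly 79/79 (tight).
From A_Bᵀ y = c: 3·y_lumber + 1·y_assembly = 19; 1·y_lumber + 2·y_assembly = 18.
→ y_lumber = 4 and y_assembly = 7.
desks enters the basis when its profit ≥ yᵀa₃ = 4·4 + 7·3 = 37.

37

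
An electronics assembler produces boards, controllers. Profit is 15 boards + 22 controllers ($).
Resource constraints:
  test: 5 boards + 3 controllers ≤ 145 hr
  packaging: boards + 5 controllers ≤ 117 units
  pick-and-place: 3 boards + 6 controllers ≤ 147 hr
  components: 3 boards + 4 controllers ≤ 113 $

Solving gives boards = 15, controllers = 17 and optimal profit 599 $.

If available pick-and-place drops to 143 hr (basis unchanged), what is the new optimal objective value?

Check each constraint at x*: test 126/145 (slack 19); packaging 100/117 (slack 17); pick-and-place 147/147 (tight); components 113/113 (tight).
Slack constraints have shadow price 0 (complementary slackness).
The binding rows give the dual system: 3·y_pick-and-place + 3·y_components = 15 and 6·y_pick-and-place + 4·y_components = 22.
→ y_pick-and-place = 1 and y_components = 4.
Δz = y_pick-and-place·Δb = 1 × (-4) = -4, so new z* = 599 − 4 = 595.

595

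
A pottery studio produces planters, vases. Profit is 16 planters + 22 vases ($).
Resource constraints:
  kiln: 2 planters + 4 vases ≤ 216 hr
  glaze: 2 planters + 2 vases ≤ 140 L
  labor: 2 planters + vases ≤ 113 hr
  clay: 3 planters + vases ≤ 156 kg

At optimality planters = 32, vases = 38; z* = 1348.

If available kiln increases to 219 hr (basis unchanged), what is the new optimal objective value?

At the optimum: kiln uses 216 of 216 (binding); glaze uses 140 of 140 (binding); labor uses 102 of 113 (slack = 11); clay uses 134 of 156 (slack = 22).
By complementary slackness, y = 0 for the non-binding constraints.
The binding rows give the dual system: 2·y_kiln + 2·y_glaze = 16 and 4·y_kiln + 2·y_glaze = 22.
This yields shadow prices y_kiln = 3, y_glaze = 5.
Δz = y_kiln·Δb = 3 × (3) = 9, so new z* = 1348 + 9 = 1357.

1357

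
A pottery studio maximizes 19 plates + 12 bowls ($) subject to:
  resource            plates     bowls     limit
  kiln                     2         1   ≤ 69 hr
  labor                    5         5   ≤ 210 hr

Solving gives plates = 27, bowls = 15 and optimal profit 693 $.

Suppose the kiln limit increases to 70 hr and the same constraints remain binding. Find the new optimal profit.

700

At the optimum: kiln uses 69 of 69 (binding); labor uses 210 of 210 (binding).
The binding rows give the dual system: 2·y_kiln + 5·y_labor = 19 and 1·y_kiln + 5·y_labor = 12.
→ y_kiln = 7 and y_labor = 1.
Δz = y_kiln·Δb = 7 × (1) = 7, so new z* = 693 + 7 = 700.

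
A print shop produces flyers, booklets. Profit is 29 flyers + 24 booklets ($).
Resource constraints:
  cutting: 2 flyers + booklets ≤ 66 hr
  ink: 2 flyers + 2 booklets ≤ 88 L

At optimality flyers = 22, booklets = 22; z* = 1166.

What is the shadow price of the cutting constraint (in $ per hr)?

5

Both cutting and ink are binding at x*.
From A_Bᵀ y = c: 2·y_cutting + 2·y_ink = 29; 1·y_cutting + 2·y_ink = 24.
This yields shadow prices y_cutting = 5, y_ink = 9.5.
Shadow price of cutting = 5.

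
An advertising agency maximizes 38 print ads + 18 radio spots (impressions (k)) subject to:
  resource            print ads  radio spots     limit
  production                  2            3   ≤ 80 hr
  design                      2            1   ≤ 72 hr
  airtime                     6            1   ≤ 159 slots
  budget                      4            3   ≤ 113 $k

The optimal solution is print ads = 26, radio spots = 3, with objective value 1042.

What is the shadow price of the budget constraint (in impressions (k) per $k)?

5

Check each constraint at x*: production 61/80 (slack 19); design 55/72 (slack 17); airtime 159/159 (tight); budget 113/113 (tight).
Since production, design are not tight, their duals are 0.
From A_Bᵀ y = c: 6·y_airtime + 4·y_budget = 38; 1·y_airtime + 3·y_budget = 18.
→ y_airtime = 3 and y_budget = 5.
Shadow price of budget = 5.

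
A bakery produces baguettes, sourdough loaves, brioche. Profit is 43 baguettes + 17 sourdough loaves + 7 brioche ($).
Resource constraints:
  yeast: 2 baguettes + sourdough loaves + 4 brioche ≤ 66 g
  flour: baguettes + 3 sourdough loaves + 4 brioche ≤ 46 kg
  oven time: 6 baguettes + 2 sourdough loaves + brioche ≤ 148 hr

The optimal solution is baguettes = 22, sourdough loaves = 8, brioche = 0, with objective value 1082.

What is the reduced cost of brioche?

At the optimum: yeast uses 52 of 66 (slack = 14); flour uses 46 of 46 (binding); oven time uses 148 of 148 (binding).
By complementary slackness, y = 0 for the non-binding constraint.
From A_Bᵀ y = c: 1·y_flour + 6·y_oven time = 43; 3·y_flour + 2·y_oven time = 17.
→ y_flour = 1 and y_oven time = 7.
Reduced cost of brioche: c₃ − yᵀa₃ = 7 − (1·4 + 7·1) = 7 − 11 = -4.

-4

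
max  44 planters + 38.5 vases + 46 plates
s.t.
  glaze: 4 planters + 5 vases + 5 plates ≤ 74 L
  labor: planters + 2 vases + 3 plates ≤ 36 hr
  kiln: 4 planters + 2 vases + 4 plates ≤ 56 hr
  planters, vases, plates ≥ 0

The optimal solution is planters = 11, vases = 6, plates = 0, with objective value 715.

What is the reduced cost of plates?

At the optimum: glaze uses 74 of 74 (binding); labor uses 23 of 36 (slack = 13); kiln uses 56 of 56 (binding).
Since labor is not tight, its dual is 0.
The binding rows give the dual system: 4·y_glaze + 4·y_kiln = 44 and 5·y_glaze + 2·y_kiln = 38.5.
Solving: y_glaze = 5.5, y_kiln = 5.5.
Reduced cost of plates: c₃ − yᵀa₃ = 46 − (5.5·5 + 5.5·4) = 46 − 49.5 = -3.5.

-3.5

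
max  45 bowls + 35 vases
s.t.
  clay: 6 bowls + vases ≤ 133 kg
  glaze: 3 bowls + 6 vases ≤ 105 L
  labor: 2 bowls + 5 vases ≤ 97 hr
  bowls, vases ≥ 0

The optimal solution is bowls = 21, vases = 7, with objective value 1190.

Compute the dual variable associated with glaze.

5

At the optimum: clay uses 133 of 133 (binding); glaze uses 105 of 105 (binding); labor uses 77 of 97 (slack = 20).
Slack constraints have shadow price 0 (complementary slackness).
The binding rows give the dual system: 6·y_clay + 3·y_glaze = 45 and 1·y_clay + 6·y_glaze = 35.
→ y_clay = 5 and y_glaze = 5.
Shadow price of glaze = 5.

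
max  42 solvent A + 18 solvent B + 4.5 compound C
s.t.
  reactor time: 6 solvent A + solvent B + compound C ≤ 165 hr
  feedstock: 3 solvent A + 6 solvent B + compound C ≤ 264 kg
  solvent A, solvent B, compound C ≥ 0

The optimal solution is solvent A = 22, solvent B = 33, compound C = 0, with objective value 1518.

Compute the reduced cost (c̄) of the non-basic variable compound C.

At the optimum: reactor time uses 165 of 165 (binding); feedstock uses 264 of 264 (binding).
From A_Bᵀ y = c: 6·y_reactor time + 3·y_feedstock = 42; 1·y_reactor time + 6·y_feedstock = 18.
Solving: y_reactor time = 6, y_feedstock = 2.
Reduced cost of compound C: c₃ − yᵀa₃ = 4.5 − (6·1 + 2·1) = 4.5 − 8 = -3.5.

-3.5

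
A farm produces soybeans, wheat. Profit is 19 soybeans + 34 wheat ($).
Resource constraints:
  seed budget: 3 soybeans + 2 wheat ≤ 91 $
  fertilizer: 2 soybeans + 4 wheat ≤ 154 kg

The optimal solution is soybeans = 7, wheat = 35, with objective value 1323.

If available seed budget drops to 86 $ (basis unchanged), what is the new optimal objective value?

At the optimum: seed budget uses 91 of 91 (binding); fertilizer uses 154 of 154 (binding).
Dual feasibility on the basic columns requires 3·y_seed budget + 2·y_fertilizer = 19, 2·y_seed budget + 4·y_fertilizer = 34.
This yields shadow prices y_seed budget = 1, y_fertilizer = 8.
Δz = y_seed budget·Δb = 1 × (-5) = -5, so new z* = 1323 − 5 = 1318.

1318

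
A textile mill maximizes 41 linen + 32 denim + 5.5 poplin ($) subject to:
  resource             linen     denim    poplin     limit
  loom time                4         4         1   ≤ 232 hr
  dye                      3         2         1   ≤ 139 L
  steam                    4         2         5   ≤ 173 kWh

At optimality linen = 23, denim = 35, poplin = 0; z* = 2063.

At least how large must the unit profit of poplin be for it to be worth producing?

Binding: loom time and dye. Non-binding: steam (11 unused).
Slack constraints have shadow price 0 (complementary slackness).
Dual feasibility on the basic columns requires 4·y_loom time + 3·y_dye = 41, 4·y_loom time + 2·y_dye = 32.
Solving: y_loom time = 3.5, y_dye = 9.
poplin enters the basis when its profit ≥ yᵀa₃ = 3.5·1 + 9·1 = 12.5.

12.5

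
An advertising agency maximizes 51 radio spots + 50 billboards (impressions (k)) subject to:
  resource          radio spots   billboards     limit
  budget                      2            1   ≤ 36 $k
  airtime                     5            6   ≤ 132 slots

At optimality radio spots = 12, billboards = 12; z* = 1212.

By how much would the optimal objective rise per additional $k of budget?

8

Both budget and airtime are binding at x*.
From A_Bᵀ y = c: 2·y_budget + 5·y_airtime = 51; 1·y_budget + 6·y_airtime = 50.
This yields shadow prices y_budget = 8, y_airtime = 7.
Shadow price of budget = 8.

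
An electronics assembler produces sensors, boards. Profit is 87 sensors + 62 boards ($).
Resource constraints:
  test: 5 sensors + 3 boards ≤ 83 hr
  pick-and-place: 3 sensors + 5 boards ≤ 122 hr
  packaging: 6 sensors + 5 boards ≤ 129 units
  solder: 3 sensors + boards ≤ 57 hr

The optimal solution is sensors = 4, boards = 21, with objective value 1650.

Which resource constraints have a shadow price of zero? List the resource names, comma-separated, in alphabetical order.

pick-and-place, solder

test: 83/83 (binding)
pick-and-place: 117/122 (slack 5)
packaging: 129/129 (binding)
solder: 33/57 (slack 24)
By complementary slackness, a constraint with positive slack has shadow price 0 → pick-and-place, solder.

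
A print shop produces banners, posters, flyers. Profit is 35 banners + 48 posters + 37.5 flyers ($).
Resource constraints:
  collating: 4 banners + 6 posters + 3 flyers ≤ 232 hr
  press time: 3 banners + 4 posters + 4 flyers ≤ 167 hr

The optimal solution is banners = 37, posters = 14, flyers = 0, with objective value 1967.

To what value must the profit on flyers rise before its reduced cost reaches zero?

At the optimum: collating uses 232 of 232 (binding); press time uses 167 of 167 (binding).
The binding rows give the dual system: 4·y_collating + 3·y_press time = 35 and 6·y_collating + 4·y_press time = 48.
This yields shadow prices y_collating = 2, y_press time = 9.
flyers enters the basis when its profit ≥ yᵀa₃ = 2·3 + 9·4 = 42.

42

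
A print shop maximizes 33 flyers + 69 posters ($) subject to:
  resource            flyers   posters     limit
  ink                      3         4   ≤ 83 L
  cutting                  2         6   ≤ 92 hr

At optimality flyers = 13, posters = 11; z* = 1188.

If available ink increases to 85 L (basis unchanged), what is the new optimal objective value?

Both ink and cutting are binding at x*.
Dual feasibility on the basic columns requires 3·y_ink + 2·y_cutting = 33, 4·y_ink + 6·y_cutting = 69.
This yields shadow prices y_ink = 6, y_cutting = 7.5.
Δz = y_ink·Δb = 6 × (2) = 12, so new z* = 1188 + 12 = 1200.

1200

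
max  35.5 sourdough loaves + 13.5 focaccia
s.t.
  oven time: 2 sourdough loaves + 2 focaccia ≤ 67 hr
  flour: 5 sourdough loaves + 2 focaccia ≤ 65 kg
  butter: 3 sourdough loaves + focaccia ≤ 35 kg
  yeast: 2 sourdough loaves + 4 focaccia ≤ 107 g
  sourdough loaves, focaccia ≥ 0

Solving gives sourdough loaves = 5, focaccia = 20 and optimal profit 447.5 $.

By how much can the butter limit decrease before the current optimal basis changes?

Binding constraints: flour, butter. The basis is B = [[5,2],[3,1]] with det -1.
Per unit decrease in butter, x* moves by d = (-2, 5).
The basis stays optimal until yeast becomes binding; allowable decrease = 1.0625 kg.

1.0625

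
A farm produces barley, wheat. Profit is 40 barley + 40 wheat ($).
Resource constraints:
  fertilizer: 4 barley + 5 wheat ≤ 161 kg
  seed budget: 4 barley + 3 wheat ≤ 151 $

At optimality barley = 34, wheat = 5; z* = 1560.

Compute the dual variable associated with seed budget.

5

Both fertilizer and seed budget are binding at x*.
Dual feasibility on the basic columns requires 4·y_fertilizer + 4·y_seed budget = 40, 5·y_fertilizer + 3·y_seed budget = 40.
Solving: y_fertilizer = 5, y_seed budget = 5.
Shadow price of seed budget = 5.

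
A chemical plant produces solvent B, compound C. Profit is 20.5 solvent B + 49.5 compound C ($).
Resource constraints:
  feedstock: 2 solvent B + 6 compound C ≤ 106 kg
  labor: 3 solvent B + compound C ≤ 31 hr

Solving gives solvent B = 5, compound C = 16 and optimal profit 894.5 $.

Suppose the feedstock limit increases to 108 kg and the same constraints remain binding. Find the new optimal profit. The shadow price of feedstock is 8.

Δb = 2, so new z* = 894.5 + (8)·(2) = 894.5 + 16 = 910.5.

910.5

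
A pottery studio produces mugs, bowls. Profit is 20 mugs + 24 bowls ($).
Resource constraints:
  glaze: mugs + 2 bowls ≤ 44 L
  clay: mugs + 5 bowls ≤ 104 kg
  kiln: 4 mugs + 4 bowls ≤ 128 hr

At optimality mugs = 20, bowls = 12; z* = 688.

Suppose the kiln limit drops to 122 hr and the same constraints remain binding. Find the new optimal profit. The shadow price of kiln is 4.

664

Δb = -6, so new z* = 688 + (4)·(-6) = 688 − 24 = 664.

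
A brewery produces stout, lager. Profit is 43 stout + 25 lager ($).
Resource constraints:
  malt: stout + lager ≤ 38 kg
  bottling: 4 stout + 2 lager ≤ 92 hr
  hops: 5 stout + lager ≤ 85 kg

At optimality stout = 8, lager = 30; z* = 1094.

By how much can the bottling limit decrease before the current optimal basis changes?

16

Binding constraints: malt, bottling. The basis is B = [[1,1],[4,2]] with det -2.
Per unit decrease in bottling, x* moves by d = (-0.5, 0.5).
The basis stays optimal until stout reaches 0; allowable decrease = 16 hr.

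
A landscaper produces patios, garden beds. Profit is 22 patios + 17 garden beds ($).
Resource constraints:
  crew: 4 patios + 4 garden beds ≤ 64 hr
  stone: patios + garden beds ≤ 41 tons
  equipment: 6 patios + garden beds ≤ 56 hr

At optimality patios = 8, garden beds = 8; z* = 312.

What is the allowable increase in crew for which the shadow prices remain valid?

Binding constraints: crew, equipment. The basis is B = [[4,4],[6,1]] with det -20.
Per unit increase in crew, x* moves by d = (-0.05, 0.3).
The basis stays optimal until stone becomes binding; allowable increase = 100 hr.

100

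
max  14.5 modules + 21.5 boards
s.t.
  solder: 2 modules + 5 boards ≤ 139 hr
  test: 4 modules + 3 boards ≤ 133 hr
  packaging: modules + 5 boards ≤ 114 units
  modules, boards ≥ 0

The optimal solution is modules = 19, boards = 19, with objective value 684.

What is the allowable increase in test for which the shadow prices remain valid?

20.4

Binding constraints: test, packaging. The basis is B = [[4,3],[1,5]] with det 17.
Per unit increase in test, x* moves by d = (0.2941, -0.0588).
The basis stays optimal until solder becomes binding; allowable increase = 20.4 hr.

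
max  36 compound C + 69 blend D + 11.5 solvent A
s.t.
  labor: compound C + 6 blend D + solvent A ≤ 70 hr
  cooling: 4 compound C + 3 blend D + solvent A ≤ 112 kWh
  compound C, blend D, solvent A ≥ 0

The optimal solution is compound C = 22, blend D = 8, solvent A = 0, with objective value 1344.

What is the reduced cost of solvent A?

-3.5

Both labor and cooling are binding at x*.
The binding rows give the dual system: 1·y_labor + 4·y_cooling = 36 and 6·y_labor + 3·y_cooling = 69.
This yields shadow prices y_labor = 8, y_cooling = 7.
Reduced cost of solvent A: c₃ − yᵀa₃ = 11.5 − (8·1 + 7·1) = 11.5 − 15 = -3.5.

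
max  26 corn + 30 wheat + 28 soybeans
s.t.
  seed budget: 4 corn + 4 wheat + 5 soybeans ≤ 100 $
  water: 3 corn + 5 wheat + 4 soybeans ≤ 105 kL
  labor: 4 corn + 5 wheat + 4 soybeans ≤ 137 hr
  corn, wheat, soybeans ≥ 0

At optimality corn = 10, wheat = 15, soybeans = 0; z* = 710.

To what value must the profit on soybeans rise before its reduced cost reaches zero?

At the optimum: seed budget uses 100 of 100 (binding); water uses 105 of 105 (binding); labor uses 115 of 137 (slack = 22).
Slack constraints have shadow price 0 (complementary slackness).
From A_Bᵀ y = c: 4·y_seed budget + 3·y_water = 26; 4·y_seed budget + 5·y_water = 30.
Solving: y_seed budget = 5, y_water = 2.
soybeans enters the basis when its profit ≥ yᵀa₃ = 5·5 + 2·4 = 33.

33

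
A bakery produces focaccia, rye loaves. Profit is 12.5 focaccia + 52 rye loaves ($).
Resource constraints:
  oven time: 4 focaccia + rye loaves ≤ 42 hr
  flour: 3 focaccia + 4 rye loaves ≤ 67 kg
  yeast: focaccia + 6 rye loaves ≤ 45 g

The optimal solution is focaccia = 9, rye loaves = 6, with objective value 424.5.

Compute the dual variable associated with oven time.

At the optimum: oven time uses 42 of 42 (binding); flour uses 51 of 67 (slack = 16); yeast uses 45 of 45 (binding).
Slack constraints have shadow price 0 (complementary slackness).
Dual feasibility on the basic columns requires 4·y_oven time + 1·y_yeast = 12.5, 1·y_oven time + 6·y_yeast = 52.
→ y_oven time = 1 and y_yeast = 8.5.
Shadow price of oven time = 1.

1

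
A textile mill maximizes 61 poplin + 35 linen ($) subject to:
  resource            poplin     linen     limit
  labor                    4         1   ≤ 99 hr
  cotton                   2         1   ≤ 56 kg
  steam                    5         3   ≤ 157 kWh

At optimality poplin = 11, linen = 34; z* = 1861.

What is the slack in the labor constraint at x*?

21

labor used = 4·11 + 1·34 = 78; slack = 99 − 78 = 21.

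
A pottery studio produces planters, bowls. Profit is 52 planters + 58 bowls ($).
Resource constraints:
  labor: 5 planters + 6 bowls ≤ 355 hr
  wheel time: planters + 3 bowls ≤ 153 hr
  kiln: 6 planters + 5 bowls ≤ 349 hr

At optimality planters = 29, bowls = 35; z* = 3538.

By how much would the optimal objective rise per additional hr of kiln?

2

Check each constraint at x*: labor 355/355 (tight); wheel time 134/153 (slack 19); kiln 349/349 (tight).
Since wheel time is not tight, its dual is 0.
The binding rows give the dual system: 5·y_labor + 6·y_kiln = 52 and 6·y_labor + 5·y_kiln = 58.
This yields shadow prices y_labor = 8, y_kiln = 2.
Shadow price of kiln = 2.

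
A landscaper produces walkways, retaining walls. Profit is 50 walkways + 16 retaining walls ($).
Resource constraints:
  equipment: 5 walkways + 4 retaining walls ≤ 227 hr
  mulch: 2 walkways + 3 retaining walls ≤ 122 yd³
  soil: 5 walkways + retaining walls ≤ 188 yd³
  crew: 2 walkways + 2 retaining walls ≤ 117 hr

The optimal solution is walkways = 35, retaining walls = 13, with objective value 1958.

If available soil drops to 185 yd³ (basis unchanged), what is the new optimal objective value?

At the optimum: equipment uses 227 of 227 (binding); mulch uses 109 of 122 (slack = 13); soil uses 188 of 188 (binding); crew uses 96 of 117 (slack = 21).
By complementary slackness, y = 0 for the non-binding constraints.
The binding rows give the dual system: 5·y_equipment + 5·y_soil = 50 and 4·y_equipment + 1·y_soil = 16.
Solving: y_equipment = 2, y_soil = 8.
Δz = y_soil·Δb = 8 × (-3) = -24, so new z* = 1958 − 24 = 1934.

1934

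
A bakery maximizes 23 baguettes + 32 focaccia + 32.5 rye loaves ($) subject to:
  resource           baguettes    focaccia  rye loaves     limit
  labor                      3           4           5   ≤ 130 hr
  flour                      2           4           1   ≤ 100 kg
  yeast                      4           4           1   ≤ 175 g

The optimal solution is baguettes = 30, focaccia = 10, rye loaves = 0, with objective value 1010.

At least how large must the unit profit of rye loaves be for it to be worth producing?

36

Binding: labor and flour. Non-binding: yeast (15 unused).
Since yeast is not tight, its dual is 0.
From A_Bᵀ y = c: 3·y_labor + 2·y_flour = 23; 4·y_labor + 4·y_flour = 32.
This yields shadow prices y_labor = 7, y_flour = 1.
rye loaves enters the basis when its profit ≥ yᵀa₃ = 7·5 + 1·1 = 36.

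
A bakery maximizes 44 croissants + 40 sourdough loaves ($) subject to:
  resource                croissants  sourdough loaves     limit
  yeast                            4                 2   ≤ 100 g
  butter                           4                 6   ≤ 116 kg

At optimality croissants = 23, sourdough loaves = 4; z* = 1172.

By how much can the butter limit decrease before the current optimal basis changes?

16

Binding constraints: yeast, butter. The basis is B = [[4,2],[4,6]] with det 16.
Per unit decrease in butter, x* moves by d = (0.125, -0.25).
The basis stays optimal until sourdough loaves reaches 0; allowable decrease = 16 kg.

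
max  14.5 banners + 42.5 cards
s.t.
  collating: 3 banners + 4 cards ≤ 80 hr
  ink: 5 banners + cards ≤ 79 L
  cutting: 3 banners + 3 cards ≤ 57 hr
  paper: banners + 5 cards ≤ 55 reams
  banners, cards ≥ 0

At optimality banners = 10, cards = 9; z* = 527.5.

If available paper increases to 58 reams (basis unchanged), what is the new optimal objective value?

Binding: cutting and paper. Non-binding: collating (14 unused), ink (20 unused).
Since collating, ink are not tight, their duals are 0.
The binding rows give the dual system: 3·y_cutting + 1·y_paper = 14.5 and 3·y_cutting + 5·y_paper = 42.5.
This yields shadow prices y_cutting = 2.5, y_paper = 7.
Δz = y_paper·Δb = 7 × (3) = 21, so new z* = 527.5 + 21 = 548.5.

548.5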